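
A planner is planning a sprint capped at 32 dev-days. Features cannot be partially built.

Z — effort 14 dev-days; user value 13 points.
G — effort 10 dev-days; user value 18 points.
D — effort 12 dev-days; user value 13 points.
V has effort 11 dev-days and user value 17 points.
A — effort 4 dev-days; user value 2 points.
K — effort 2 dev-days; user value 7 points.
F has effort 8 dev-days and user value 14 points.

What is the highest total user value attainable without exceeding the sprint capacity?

This is an integer program with binary decision variables.
G + D + K + F: effort 10 + 12 + 2 + 8 = 32 ≤ 32, user value 18 + 13 + 7 + 14 = 52.
G + V + K + F: effort 10 + 11 + 2 + 8 = 31 ≤ 32, user value 18 + 17 + 7 + 14 = 56.
G + V + F: effort 10 + 11 + 8 = 29 ≤ 32, user value 18 + 17 + 14 = 49.
Best is G, V, K, and F with total user value 56.

56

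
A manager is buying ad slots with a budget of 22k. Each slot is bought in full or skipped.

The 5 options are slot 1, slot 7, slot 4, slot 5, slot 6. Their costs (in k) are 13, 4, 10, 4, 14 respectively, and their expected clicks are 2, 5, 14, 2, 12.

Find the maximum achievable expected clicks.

Allowing fractional choices, the relaxed optimum would be about 25.9, but ad slots are indivisible.
slot 7 + slot 4 + slot 5: cost 4 + 10 + 4 = 18 ≤ 22, expected clicks 5 + 14 + 2 = 21.
slot 7 + slot 4: cost 4 + 10 = 14 ≤ 22, expected clicks 5 + 14 = 19.
Best is slot 7, slot 4, and slot 5 with total expected clicks 21.

21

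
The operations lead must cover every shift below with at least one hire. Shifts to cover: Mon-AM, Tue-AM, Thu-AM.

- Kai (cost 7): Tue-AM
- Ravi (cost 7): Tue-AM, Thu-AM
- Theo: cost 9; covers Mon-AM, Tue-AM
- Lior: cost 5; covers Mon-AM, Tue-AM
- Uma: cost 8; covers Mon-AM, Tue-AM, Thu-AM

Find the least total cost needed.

8

The greedy cost-per-new-shift heuristic would pick Lior and Ravi for 12, but a cheaper cover exists.
Uma alone covers Mon-AM, Tue-AM, Thu-AM — every shift.
Total cost: 8.
No cover costs less than 8.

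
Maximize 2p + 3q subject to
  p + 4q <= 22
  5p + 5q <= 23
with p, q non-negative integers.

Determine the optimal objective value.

12

Relaxing integrality, the LP optimum is 13.80 at (p,q) = (0, 4.6), which is not an integer point.
(p,q)=(0,4): 1·0+4·4=16≤22, 5·0+5·4=20≤23, objective 12.
(p,q)=(1,3): 1·1+4·3=13≤22, 5·1+5·3=20≤23, objective 11.
(p,q)=(0,3): 1·0+4·3=12≤22, 5·0+5·3=15≤23, objective 9.
The best lattice point is (0,4), giving 12.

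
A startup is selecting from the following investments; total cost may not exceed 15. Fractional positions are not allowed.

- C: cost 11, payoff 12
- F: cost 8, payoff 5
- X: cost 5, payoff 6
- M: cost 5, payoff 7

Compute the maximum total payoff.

This is a 0-1 knapsack instance.
Take X and M: cost 5 + 5 = 10 ≤ 15, payoff 6 + 7 = 13.
No other feasible combination does better.

13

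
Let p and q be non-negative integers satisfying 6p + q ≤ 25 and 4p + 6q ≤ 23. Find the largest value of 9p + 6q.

42

(p,q)=(4,1): 6·4+1·1=25≤25, 4·4+6·1=22≤23, objective 42.
(p,q)=(4,0): 6·4+1·0=24≤25, 4·4+6·0=16≤23, objective 36.
(p,q)=(3,1): 6·3+1·1=19≤25, 4·3+6·1=18≤23, objective 33.
The best lattice point is (4,1), giving 42.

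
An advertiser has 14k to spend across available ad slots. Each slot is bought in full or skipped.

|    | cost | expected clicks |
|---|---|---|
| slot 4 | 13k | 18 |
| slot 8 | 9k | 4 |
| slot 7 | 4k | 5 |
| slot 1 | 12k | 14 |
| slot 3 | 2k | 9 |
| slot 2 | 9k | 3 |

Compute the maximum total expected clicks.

23

slot 4: cost 13 ≤ 14, expected clicks 18.
slot 7 + slot 3: cost 4 + 2 = 6 ≤ 14, expected clicks 5 + 9 = 14.
slot 1 + slot 3: cost 12 + 2 = 14 ≤ 14, expected clicks 14 + 9 = 23.
Best is slot 1 and slot 3 with total expected clicks 23.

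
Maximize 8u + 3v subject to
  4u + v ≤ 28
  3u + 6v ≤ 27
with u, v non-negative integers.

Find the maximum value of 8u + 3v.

Relaxing integrality, the LP optimum is 57.14 at (u,v) = (6.71, 1.14), which is not an integer point.
(u,v)=(7,0): 4·7+1·0=28≤28, 3·7+6·0=21≤27, objective 56.
(u,v)=(6,1): 4·6+1·1=25≤28, 3·6+6·1=24≤27, objective 51.
(u,v)=(6,0): 4·6+1·0=24≤28, 3·6+6·0=18≤27, objective 48.
(u,v)=(5,2): 4·5+1·2=22≤28, 3·5+6·2=27≤27, objective 46.
The best lattice point is (7,0), giving 56.

56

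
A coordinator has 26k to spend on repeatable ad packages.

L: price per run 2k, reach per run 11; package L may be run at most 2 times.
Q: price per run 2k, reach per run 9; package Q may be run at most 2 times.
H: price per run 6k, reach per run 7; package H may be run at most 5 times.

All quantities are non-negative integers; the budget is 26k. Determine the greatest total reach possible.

L has the best ratio (11/2); taking only L gives at most 2×11 = 22 (stopped by the supply cap of 2).
Mixing does better — 2×L, 2×Q, and 3×H: price 26 ≤ 26, reach 2·11 + 2·9 + 3·7 = 61.

61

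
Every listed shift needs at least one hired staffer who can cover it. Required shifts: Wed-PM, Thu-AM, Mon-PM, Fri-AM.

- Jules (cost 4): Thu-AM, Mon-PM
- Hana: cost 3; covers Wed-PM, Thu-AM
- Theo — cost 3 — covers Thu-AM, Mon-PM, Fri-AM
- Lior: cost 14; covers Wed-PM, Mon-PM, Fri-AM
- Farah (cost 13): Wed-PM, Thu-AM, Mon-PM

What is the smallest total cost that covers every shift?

6

Choose Hana and Theo: together they cover Wed-PM, Thu-AM, Mon-PM, Fri-AM — every shift.
Total cost: 3 + 3 = 6.
No cover costs less than 6.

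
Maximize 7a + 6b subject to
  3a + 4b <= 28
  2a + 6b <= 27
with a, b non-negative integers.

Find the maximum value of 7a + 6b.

63

(a,b)=(9,0): 3·9+4·0=27≤28, 2·9+6·0=18≤27, objective 63.
(a,b)=(8,1): 3·8+4·1=28≤28, 2·8+6·1=22≤27, objective 62.
(a,b)=(8,0): 3·8+4·0=24≤28, 2·8+6·0=16≤27, objective 56.
The best lattice point is (9,0), giving 63.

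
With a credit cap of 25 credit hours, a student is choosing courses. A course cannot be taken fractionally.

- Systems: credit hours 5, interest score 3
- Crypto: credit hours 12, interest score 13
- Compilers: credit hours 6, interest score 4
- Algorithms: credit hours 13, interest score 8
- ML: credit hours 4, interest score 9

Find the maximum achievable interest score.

This is a 0-1 knapsack instance.
Allowing fractional choices, the relaxed optimum would be about 27.8, but courses are indivisible.
Crypto + ML: credit hours 12 + 4 = 16 ≤ 25, interest score 13 + 9 = 22.
Systems + Crypto + ML: credit hours 5 + 12 + 4 = 21 ≤ 25, interest score 3 + 13 + 9 = 25.
Crypto + Compilers + ML: credit hours 12 + 6 + 4 = 22 ≤ 25, interest score 13 + 4 + 9 = 26.
Best is Crypto, Compilers, and ML with total interest score 26.

26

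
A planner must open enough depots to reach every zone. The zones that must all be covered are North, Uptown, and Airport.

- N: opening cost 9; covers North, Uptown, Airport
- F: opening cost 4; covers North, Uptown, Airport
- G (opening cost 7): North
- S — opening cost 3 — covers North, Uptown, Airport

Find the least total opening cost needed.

3

S alone covers North, Uptown, Airport — every zone.
Total opening cost: 3.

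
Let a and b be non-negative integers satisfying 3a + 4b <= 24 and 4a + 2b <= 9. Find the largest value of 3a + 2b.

Relaxing integrality, the LP optimum is 9.00 at (a,b) = (0, 4.5), which is not an integer point.
(a,b)=(0,4): 3·0+4·4=16≤24, 4·0+2·4=8≤9, objective 8.
(a,b)=(0,3): 3·0+4·3=12≤24, 4·0+2·3=6≤9, objective 6.
No feasible integer point exceeds 8.

8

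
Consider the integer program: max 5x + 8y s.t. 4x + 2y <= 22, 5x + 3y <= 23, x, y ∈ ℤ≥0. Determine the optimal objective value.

56

The continuous relaxation peaks at (0, 7.67) with value 61.33; rounding to a feasible lattice point costs some objective.
(x,y)=(0,7): 4·0+2·7=14≤22, 5·0+3·7=21≤23, objective 56.
(x,y)=(1,6): 4·1+2·6=16≤22, 5·1+3·6=23≤23, objective 53.
No feasible integer point exceeds 56.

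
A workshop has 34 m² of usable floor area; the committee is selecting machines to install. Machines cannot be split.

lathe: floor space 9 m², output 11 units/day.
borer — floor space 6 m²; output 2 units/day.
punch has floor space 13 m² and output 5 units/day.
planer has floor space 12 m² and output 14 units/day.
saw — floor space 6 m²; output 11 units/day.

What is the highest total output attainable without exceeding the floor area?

Allowing fractional choices, the relaxed optimum would be about 38.7, but machines are indivisible.
lathe + planer + saw: floor space 9 + 12 + 6 = 27 ≤ 34, output 11 + 14 + 11 = 36.
lathe + borer + planer + saw: floor space 9 + 6 + 12 + 6 = 33 ≤ 34, output 11 + 2 + 14 + 11 = 38.
Best is lathe, borer, planer, and saw with total output 38.

38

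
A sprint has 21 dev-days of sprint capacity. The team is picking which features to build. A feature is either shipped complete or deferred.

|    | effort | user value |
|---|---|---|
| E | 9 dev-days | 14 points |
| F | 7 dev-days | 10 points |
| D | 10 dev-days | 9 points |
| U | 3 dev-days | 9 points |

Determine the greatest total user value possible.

This is a 0-1 knapsack instance.
Allowing fractional choices, the relaxed optimum would be about 34.8, but features are indivisible.
F + D + U: effort 7 + 10 + 3 = 20 ≤ 21, user value 10 + 9 + 9 = 28.
E + F + U: effort 9 + 7 + 3 = 19 ≤ 21, user value 14 + 10 + 9 = 33.
Best is E, F, and U with total user value 33.

33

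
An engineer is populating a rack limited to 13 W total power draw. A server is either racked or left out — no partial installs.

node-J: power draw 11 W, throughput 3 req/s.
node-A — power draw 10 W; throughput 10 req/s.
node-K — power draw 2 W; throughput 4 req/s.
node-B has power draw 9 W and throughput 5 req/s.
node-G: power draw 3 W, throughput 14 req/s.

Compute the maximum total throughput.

24

Treat it as a binary knapsack problem.
Allowing fractional choices, the relaxed optimum would be about 26.0, but servers are indivisible.
node-A + node-G: power draw 10 + 3 = 13 ≤ 13, throughput 10 + 14 = 24.
node-K + node-G: power draw 2 + 3 = 5 ≤ 13, throughput 4 + 14 = 18.
node-B + node-G: power draw 9 + 3 = 12 ≤ 13, throughput 5 + 14 = 19.
Best is node-A and node-G with total throughput 24.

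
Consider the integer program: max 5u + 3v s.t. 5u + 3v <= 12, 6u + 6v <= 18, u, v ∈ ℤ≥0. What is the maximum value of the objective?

11

Relaxing integrality, the LP optimum is 12.00 at (u,v) = (2.4, 0), which is not an integer point.
(u,v)=(1,2): 5·1+3·2=11≤12, 6·1+6·2=18≤18, objective 11.
(u,v)=(2,0): 5·2+3·0=10≤12, 6·2+6·0=12≤18, objective 10.
The best lattice point is (1,2), giving 11.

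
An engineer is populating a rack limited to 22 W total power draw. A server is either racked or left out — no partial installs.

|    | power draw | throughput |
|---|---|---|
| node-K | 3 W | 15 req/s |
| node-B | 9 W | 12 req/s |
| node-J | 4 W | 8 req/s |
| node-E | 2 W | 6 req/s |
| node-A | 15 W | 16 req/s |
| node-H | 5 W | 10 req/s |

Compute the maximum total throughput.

45

Treat it as a binary knapsack problem.
node-K + node-B + node-J + node-H: power draw 3 + 9 + 4 + 5 = 21 ≤ 22, throughput 15 + 12 + 8 + 10 = 45.
node-K + node-B + node-E + node-H: power draw 3 + 9 + 2 + 5 = 19 ≤ 22, throughput 15 + 12 + 6 + 10 = 43.
Best is node-K, node-B, node-J, and node-H with total throughput 45.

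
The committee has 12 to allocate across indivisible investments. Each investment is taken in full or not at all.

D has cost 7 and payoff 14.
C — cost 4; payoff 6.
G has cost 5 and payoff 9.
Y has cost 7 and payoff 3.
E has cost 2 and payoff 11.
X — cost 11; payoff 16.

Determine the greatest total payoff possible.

26

Allowing fractional choices, the relaxed optimum would be about 30.4, but investments are indivisible.
C + G + E: cost 4 + 5 + 2 = 11 ≤ 12, payoff 6 + 9 + 11 = 26.
D + E: cost 7 + 2 = 9 ≤ 12, payoff 14 + 11 = 25.
D + G: cost 7 + 5 = 12 ≤ 12, payoff 14 + 9 = 23.
Best is C, G, and E with total payoff 26.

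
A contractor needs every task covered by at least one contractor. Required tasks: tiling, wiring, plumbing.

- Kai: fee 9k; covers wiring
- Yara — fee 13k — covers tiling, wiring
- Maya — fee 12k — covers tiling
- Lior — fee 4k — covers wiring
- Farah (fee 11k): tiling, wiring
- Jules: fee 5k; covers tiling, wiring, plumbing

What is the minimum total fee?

5

Jules alone covers tiling, wiring, plumbing — every task.
Total fee: 5.
No cover costs less than 5.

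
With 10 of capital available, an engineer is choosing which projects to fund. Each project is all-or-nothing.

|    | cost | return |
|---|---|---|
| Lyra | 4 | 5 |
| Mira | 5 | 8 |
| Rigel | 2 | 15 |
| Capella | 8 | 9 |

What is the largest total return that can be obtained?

24

Allowing fractional choices, the relaxed optimum would be about 26.8, but projects are indivisible.
Lyra + Rigel: cost 4 + 2 = 6 ≤ 10, return 5 + 15 = 20.
Mira + Rigel: cost 5 + 2 = 7 ≤ 10, return 8 + 15 = 23.
Rigel + Capella: cost 2 + 8 = 10 ≤ 10, return 15 + 9 = 24.
Best is Rigel and Capella with total return 24.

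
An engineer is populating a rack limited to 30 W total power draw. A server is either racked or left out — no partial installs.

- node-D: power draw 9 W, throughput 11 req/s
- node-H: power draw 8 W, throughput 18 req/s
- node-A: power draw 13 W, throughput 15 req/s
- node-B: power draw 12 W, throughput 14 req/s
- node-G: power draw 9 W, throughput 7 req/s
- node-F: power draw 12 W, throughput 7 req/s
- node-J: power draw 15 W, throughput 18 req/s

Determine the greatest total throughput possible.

This is an integer program with binary decision variables.
Take node-D, node-H, and node-A: power draw 9 + 8 + 13 = 30 ≤ 30, throughput 11 + 18 + 15 = 44.
No other feasible combination does better.

44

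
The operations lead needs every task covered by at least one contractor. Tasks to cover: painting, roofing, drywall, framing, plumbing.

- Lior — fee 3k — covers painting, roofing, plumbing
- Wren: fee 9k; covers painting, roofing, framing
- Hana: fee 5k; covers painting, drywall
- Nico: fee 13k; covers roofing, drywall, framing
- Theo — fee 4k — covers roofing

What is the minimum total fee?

16

The greedy cost-per-new-task heuristic would pick Lior, Hana, and Wren for 17, but a cheaper cover exists.
Choose Lior and Nico: together they cover painting, roofing, drywall, framing, plumbing — every task.
Total fee: 3 + 13 = 16.
No cover costs less than 16.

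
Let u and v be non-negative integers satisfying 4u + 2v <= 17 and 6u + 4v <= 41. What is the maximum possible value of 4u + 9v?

(u,v)=(0,8) is feasible, giving 72.
(u,v)=(0,7) is feasible, giving 63.
No feasible integer point exceeds 72.

72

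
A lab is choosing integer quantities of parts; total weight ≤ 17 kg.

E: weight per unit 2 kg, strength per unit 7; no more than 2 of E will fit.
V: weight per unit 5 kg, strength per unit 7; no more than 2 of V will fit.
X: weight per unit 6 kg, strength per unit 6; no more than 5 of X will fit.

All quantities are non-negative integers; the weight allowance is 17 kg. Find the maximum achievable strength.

28

E has the best ratio (7/2); taking only E gives at most 2×7 = 14 (stopped by the supply cap of 2).
Mixing does better — 2×E and 2×V: weight 14 ≤ 17, strength 2·7 + 2·7 = 28.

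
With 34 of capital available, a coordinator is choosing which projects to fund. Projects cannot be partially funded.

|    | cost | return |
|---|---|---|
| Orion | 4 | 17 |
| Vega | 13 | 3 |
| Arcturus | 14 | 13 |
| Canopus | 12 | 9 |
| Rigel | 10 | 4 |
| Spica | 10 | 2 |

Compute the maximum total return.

39

Take Orion, Arcturus, and Canopus: cost 4 + 14 + 12 = 30 ≤ 34, return 17 + 13 + 9 = 39.
No other feasible combination does better.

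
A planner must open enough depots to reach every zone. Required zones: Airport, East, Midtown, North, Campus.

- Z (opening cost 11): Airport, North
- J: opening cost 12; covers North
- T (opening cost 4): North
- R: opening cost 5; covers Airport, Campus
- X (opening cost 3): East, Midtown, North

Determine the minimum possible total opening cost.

8

Choose R and X: together they cover Airport, East, Midtown, North, Campus — every zone.
Total opening cost: 5 + 3 = 8.
No cover costs less than 8.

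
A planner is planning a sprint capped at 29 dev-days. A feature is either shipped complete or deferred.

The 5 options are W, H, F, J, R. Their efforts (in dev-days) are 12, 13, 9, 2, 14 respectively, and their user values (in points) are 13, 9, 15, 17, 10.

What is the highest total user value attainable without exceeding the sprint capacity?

Allowing fractional choices, the relaxed optimum would be about 49.3, but features are indivisible.
H + F + J: effort 13 + 9 + 2 = 24 ≤ 29, user value 9 + 15 + 17 = 41.
W + F + J: effort 12 + 9 + 2 = 23 ≤ 29, user value 13 + 15 + 17 = 45.
F + J + R: effort 9 + 2 + 14 = 25 ≤ 29, user value 15 + 17 + 10 = 42.
Best is W, F, and J with total user value 45.

45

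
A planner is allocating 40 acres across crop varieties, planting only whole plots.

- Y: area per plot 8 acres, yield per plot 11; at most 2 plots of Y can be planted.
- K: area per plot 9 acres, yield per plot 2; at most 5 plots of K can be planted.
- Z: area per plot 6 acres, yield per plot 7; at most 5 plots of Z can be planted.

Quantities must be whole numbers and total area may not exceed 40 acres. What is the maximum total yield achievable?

50

This is a bounded integer knapsack.
Y has the best ratio (11/8); taking only Y gives at most 2×11 = 22 (stopped by the supply cap of 2).
Mixing does better — 2×Y and 4×Z: area 40 ≤ 40, yield 2·11 + 4·7 = 50.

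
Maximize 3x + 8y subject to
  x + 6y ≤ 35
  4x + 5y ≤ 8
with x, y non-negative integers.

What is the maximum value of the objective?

8

(x,y)=(0,1): 1·0+6·1=6≤35, 4·0+5·1=5≤8, objective 8.
(x,y)=(1,0): 1·1+6·0=1≤35, 4·1+5·0=4≤8, objective 3.
(x,y)=(0,0): 1·0+6·0=0≤35, 4·0+5·0=0≤8, objective 0.
No feasible integer point exceeds 8.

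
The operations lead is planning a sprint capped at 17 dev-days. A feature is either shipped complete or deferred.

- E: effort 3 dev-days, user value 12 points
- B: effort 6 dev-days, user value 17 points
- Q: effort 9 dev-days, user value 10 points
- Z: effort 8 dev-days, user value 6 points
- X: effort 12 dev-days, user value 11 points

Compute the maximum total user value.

B + Q: effort 6 + 9 = 15 ≤ 17, user value 17 + 10 = 27.
E + B: effort 3 + 6 = 9 ≤ 17, user value 12 + 17 = 29.
E + B + Z: effort 3 + 6 + 8 = 17 ≤ 17, user value 12 + 17 + 6 = 35.
Best is E, B, and Z with total user value 35.

35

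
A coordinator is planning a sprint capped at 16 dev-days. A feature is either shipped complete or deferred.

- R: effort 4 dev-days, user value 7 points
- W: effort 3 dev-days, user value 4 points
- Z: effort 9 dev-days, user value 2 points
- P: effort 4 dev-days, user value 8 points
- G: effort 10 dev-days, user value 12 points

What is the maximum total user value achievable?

This is an integer program with binary decision variables.
Take P and G: effort 4 + 10 = 14 ≤ 16, user value 8 + 12 = 20.
No other feasible combination does better.

20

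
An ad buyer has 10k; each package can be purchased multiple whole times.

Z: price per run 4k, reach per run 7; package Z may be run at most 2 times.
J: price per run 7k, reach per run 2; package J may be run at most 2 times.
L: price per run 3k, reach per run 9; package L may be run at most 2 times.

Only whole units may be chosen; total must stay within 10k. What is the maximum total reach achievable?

25

2×L: price 6 ≤ 10, reach 2·9 = 18.
1×Z and 2×L: price 10 ≤ 10, reach 1·7 + 2·9 = 25.
Best is 25.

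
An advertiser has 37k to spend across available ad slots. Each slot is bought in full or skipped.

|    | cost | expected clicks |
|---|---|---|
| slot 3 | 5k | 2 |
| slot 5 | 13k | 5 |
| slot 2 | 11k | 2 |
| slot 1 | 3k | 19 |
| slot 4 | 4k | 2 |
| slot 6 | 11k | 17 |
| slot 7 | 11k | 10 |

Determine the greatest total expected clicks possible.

50

Allowing fractional choices, the relaxed optimum would be about 51.2, but ad slots are indivisible.
slot 3 + slot 1 + slot 4 + slot 6 + slot 7: cost 5 + 3 + 4 + 11 + 11 = 34 ≤ 37, expected clicks 2 + 19 + 2 + 17 + 10 = 50.
slot 1 + slot 4 + slot 6 + slot 7: cost 3 + 4 + 11 + 11 = 29 ≤ 37, expected clicks 19 + 2 + 17 + 10 = 48.
Best is slot 3, slot 1, slot 4, slot 6, and slot 7 with total expected clicks 50.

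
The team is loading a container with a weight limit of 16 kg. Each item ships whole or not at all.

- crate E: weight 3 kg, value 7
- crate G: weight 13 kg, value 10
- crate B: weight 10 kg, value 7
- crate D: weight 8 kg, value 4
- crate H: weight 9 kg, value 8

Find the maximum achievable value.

Take crate E and crate G: weight 3 + 13 = 16 ≤ 16, value 7 + 10 = 17.
No other feasible combination does better.

17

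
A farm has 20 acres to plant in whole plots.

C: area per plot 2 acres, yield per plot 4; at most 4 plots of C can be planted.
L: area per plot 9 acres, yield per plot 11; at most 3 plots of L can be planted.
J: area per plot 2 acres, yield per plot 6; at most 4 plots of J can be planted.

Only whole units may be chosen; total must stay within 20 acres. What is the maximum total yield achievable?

40

This is a bounded integer knapsack.
Take 4×C and 4×J: area 16 ≤ 20, yield 4·4 + 4·6 = 40.
J has the best ratio (6/2) and is taken to its limit of 4; remaining capacity is filled optimally with the others.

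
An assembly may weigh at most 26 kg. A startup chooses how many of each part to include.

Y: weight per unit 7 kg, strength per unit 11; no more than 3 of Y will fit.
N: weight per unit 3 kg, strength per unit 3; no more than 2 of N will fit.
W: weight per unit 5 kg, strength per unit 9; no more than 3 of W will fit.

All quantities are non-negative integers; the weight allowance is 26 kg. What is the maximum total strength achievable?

W has the best ratio (9/5); taking only W gives at most 3×9 = 27 (stopped by the supply cap of 3).
Mixing does better — 3×Y and 1×W: weight 26 ≤ 26, strength 3·11 + 1·9 = 42.

42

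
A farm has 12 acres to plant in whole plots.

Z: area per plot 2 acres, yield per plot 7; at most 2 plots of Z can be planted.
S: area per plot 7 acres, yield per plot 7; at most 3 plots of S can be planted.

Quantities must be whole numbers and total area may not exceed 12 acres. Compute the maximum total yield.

21

1×Z and 1×S: area 9 ≤ 12, yield 1·7 + 1·7 = 14.
2×Z and 1×S: area 11 ≤ 12, yield 2·7 + 1·7 = 21.
Best is 21.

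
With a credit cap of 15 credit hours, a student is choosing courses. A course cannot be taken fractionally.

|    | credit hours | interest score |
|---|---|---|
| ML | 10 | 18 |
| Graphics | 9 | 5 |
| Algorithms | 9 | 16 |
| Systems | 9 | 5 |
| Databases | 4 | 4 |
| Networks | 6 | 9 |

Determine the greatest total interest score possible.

Algorithms + Databases: credit hours 9 + 4 = 13 ≤ 15, interest score 16 + 4 = 20.
Algorithms + Networks: credit hours 9 + 6 = 15 ≤ 15, interest score 16 + 9 = 25.
ML + Databases: credit hours 10 + 4 = 14 ≤ 15, interest score 18 + 4 = 22.
Best is Algorithms and Networks with total interest score 25.

25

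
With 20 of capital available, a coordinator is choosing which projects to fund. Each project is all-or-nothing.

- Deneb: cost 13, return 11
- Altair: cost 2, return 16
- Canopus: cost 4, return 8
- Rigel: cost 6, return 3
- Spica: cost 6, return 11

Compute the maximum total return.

Altair + Canopus + Spica: cost 2 + 4 + 6 = 12 ≤ 20, return 16 + 8 + 11 = 35.
Altair + Canopus + Rigel + Spica: cost 2 + 4 + 6 + 6 = 18 ≤ 20, return 16 + 8 + 3 + 11 = 38.
Deneb + Altair + Canopus: cost 13 + 2 + 4 = 19 ≤ 20, return 11 + 16 + 8 = 35.
Best is Altair, Canopus, Rigel, and Spica with total return 38.

38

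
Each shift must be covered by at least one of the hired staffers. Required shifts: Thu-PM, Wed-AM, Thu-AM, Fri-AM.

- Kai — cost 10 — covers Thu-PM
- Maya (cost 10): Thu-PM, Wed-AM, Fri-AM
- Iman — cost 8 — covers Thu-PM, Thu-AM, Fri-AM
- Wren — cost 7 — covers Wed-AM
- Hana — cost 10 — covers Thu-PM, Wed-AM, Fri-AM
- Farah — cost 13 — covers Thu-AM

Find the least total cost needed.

Choose Iman and Wren: together they cover Thu-PM, Wed-AM, Thu-AM, Fri-AM — every shift.
Total cost: 8 + 7 = 15.
No cover costs less than 15.

15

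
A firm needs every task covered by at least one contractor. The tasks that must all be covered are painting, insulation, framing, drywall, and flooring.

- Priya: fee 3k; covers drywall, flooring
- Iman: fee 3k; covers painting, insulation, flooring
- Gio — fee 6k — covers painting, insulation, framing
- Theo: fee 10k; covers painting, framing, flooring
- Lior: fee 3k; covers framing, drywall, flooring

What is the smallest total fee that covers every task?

Choose Iman and Lior: together they cover painting, insulation, framing, drywall, flooring — every task.
Total fee: 3 + 3 = 6.
No cover costs less than 6.

6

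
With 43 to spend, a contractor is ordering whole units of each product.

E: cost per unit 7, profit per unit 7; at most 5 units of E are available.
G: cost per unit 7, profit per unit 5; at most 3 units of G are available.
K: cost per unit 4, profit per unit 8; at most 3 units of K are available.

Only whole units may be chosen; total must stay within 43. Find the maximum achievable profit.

52

K has the best ratio (8/4); taking only K gives at most 3×8 = 24 (stopped by the supply cap of 3).
Mixing does better — 4×E and 3×K: cost 40 ≤ 43, profit 4·7 + 3·8 = 52.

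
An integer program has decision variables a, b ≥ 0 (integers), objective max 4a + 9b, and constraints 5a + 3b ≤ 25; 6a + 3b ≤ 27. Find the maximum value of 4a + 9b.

The continuous relaxation peaks at (0, 8.33) with value 75.00; rounding to a feasible lattice point costs some objective.
(a,b)=(0,8): 5·0+3·8=24≤25, 6·0+3·8=24≤27, objective 72.
(a,b)=(0,7): 5·0+3·7=21≤25, 6·0+3·7=21≤27, objective 63.
The best lattice point is (0,8), giving 72.

72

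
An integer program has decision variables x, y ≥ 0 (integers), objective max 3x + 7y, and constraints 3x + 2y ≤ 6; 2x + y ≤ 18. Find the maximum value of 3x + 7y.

(x,y)=(0,3) is feasible, giving 21.
(x,y)=(0,2) is feasible, giving 14.
No feasible integer point exceeds 21.

21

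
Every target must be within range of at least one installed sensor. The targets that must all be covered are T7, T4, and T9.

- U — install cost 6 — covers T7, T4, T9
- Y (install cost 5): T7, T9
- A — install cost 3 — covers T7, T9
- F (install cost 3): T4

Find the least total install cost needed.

6

This is a weighted set-cover instance.
U alone covers T7, T4, T9 — every target.
Total install cost: 6.
No cover costs less than 6.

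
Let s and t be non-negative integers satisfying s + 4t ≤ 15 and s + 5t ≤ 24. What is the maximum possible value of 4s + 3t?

(s,t)=(15,0): 1·15+4·0=15≤15, 1·15+5·0=15≤24, objective 60.
(s,t)=(14,0): 1·14+4·0=14≤15, 1·14+5·0=14≤24, objective 56.
Maximum is 60 at (s,t)=(15,0).

60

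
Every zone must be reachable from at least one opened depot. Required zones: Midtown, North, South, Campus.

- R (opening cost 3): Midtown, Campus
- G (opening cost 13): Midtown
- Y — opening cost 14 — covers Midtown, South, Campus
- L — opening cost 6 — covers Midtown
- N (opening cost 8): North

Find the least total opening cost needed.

22

The greedy cost-per-new-zone heuristic would pick R, N, and Y for 25, but a cheaper cover exists.
Choose Y and N: together they cover Midtown, North, South, Campus — every zone.
Total opening cost: 14 + 8 = 22.
No cover costs less than 22.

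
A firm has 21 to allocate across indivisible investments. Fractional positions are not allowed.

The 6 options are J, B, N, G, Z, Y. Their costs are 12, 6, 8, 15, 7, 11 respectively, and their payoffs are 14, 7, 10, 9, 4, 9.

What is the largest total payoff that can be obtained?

24

This is a 0-1 knapsack instance.
Allowing fractional choices, the relaxed optimum would be about 25.2, but investments are indivisible.
J + N: cost 12 + 8 = 20 ≤ 21, payoff 14 + 10 = 24.
B + N + Z: cost 6 + 8 + 7 = 21 ≤ 21, payoff 7 + 10 + 4 = 21.
J + B: cost 12 + 6 = 18 ≤ 21, payoff 14 + 7 = 21.
Best is J and N with total payoff 24.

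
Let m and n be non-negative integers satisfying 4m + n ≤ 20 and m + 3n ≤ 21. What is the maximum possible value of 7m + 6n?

57

The continuous relaxation peaks at (3.55, 5.82) with value 59.73; rounding to a feasible lattice point costs some objective.
(m,n)=(3,6): 4·3+1·6=18≤20, 1·3+3·6=21≤21, objective 57.
(m,n)=(4,4): 4·4+1·4=20≤20, 1·4+3·4=16≤21, objective 52.
(m,n)=(3,5): 4·3+1·5=17≤20, 1·3+3·5=18≤21, objective 51.
(m,n)=(2,6): 4·2+1·6=14≤20, 1·2+3·6=20≤21, objective 50.
Maximum is 57 at (m,n)=(3,6).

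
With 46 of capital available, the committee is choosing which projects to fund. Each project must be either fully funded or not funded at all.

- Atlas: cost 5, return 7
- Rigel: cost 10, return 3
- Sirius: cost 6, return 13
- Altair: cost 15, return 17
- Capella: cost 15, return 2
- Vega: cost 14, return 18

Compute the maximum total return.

55

Rigel + Sirius + Altair + Vega: cost 10 + 6 + 15 + 14 = 45 ≤ 46, return 3 + 13 + 17 + 18 = 51.
Atlas + Sirius + Altair + Vega: cost 5 + 6 + 15 + 14 = 40 ≤ 46, return 7 + 13 + 17 + 18 = 55.
Sirius + Altair + Vega: cost 6 + 15 + 14 = 35 ≤ 46, return 13 + 17 + 18 = 48.
Best is Atlas, Sirius, Altair, and Vega with total return 55.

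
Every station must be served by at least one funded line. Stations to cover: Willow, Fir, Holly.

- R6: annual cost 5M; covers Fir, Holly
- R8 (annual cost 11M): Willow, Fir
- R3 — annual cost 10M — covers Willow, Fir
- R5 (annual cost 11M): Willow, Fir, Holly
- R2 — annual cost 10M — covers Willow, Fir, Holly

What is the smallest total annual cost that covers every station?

The greedy cost-per-new-station heuristic would pick R6 and R3 for 15, but a cheaper cover exists.
R2 alone covers Willow, Fir, Holly — every station.
Total annual cost: 10.
No cover costs less than 10.

10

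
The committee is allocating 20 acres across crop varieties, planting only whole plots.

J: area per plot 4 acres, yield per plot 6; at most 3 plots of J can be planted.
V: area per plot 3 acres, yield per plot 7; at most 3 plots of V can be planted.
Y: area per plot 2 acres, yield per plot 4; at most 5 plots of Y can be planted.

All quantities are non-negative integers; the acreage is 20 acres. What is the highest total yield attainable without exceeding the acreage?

This is a bounded integer knapsack.
3×V and 5×Y: area 19 ≤ 20, yield 3·7 + 5·4 = 41.
1×J, 2×V, and 5×Y: area 20 ≤ 20, yield 1·6 + 2·7 + 5·4 = 40.
Best is 41.

41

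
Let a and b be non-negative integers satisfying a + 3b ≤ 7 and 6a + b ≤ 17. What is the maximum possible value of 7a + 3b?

17

(a,b)=(2,1): 1·2+3·1=5≤7, 6·2+1·1=13≤17, objective 17.
(a,b)=(2,0): 1·2+3·0=2≤7, 6·2+1·0=12≤17, objective 14.
(a,b)=(1,2): 1·1+3·2=7≤7, 6·1+1·2=8≤17, objective 13.
No feasible integer point exceeds 17.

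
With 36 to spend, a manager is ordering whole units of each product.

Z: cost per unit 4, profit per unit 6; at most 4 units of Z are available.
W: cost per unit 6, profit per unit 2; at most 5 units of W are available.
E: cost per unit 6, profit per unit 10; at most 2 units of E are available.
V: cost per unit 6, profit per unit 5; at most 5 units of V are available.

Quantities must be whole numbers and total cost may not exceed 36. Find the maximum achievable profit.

3×Z, 2×E, and 2×V: cost 36 ≤ 36, profit 3·6 + 2·10 + 2·5 = 48.
4×Z, 2×E, and 1×V: cost 34 ≤ 36, profit 4·6 + 2·10 + 1·5 = 49.
Best is 49.

49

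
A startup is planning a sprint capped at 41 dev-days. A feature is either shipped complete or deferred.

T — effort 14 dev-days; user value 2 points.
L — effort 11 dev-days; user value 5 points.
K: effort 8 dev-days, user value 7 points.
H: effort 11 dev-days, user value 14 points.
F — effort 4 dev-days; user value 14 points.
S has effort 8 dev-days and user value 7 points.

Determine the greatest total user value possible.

Treat it as a binary knapsack problem.
Allowing fractional choices, the relaxed optimum would be about 46.5, but features are indivisible.
L + K + H + F: effort 11 + 8 + 11 + 4 = 34 ≤ 41, user value 5 + 7 + 14 + 14 = 40.
K + H + F + S: effort 8 + 11 + 4 + 8 = 31 ≤ 41, user value 7 + 14 + 14 + 7 = 42.
L + H + F + S: effort 11 + 11 + 4 + 8 = 34 ≤ 41, user value 5 + 14 + 14 + 7 = 40.
Best is K, H, F, and S with total user value 42.

42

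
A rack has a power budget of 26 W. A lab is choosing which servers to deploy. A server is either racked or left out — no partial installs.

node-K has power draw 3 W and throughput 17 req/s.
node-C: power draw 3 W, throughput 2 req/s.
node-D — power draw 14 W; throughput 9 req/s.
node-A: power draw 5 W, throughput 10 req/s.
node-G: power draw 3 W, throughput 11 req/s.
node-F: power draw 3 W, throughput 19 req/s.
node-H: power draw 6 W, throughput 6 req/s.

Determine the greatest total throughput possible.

Allowing fractional choices, the relaxed optimum would be about 66.9, but servers are indivisible.
node-K + node-C + node-A + node-G + node-F: power draw 3 + 3 + 5 + 3 + 3 = 17 ≤ 26, throughput 17 + 2 + 10 + 11 + 19 = 59.
node-K + node-A + node-G + node-F + node-H: power draw 3 + 5 + 3 + 3 + 6 = 20 ≤ 26, throughput 17 + 10 + 11 + 19 + 6 = 63.
node-K + node-C + node-A + node-G + node-F + node-H: power draw 3 + 3 + 5 + 3 + 3 + 6 = 23 ≤ 26, throughput 17 + 2 + 10 + 11 + 19 + 6 = 65.
Best is node-K, node-C, node-A, node-G, node-F, and node-H with total throughput 65.

65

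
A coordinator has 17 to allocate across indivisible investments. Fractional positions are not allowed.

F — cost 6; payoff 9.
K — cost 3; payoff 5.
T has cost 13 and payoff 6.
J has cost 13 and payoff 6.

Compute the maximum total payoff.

Allowing fractional choices, the relaxed optimum would be about 17.7, but investments are indivisible.
K + T: cost 3 + 13 = 16 ≤ 17, payoff 5 + 6 = 11.
F + K: cost 6 + 3 = 9 ≤ 17, payoff 9 + 5 = 14.
K + J: cost 3 + 13 = 16 ≤ 17, payoff 5 + 6 = 11.
Best is F and K with total payoff 14.

14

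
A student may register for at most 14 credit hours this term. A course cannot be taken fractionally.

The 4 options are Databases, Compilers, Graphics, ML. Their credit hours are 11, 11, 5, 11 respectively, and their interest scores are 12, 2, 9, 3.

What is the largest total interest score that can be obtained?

Take Databases: credit hours 11 ≤ 14, interest score 12.
No other feasible combination does better.

12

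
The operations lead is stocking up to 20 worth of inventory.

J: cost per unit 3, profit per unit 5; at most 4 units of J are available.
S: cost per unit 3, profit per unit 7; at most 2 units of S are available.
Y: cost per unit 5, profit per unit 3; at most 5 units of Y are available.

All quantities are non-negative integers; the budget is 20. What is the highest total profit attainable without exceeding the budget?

4×J and 2×S: cost 18 ≤ 20, profit 4·5 + 2·7 = 34.
3×J, 2×S, and 1×Y: cost 20 ≤ 20, profit 3·5 + 2·7 + 1·3 = 32.
Best is 34.

34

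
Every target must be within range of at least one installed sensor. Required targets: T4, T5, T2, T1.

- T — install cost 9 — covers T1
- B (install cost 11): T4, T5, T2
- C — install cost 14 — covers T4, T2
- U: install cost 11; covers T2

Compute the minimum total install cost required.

20

This is a weighted set-cover instance.
Choose T and B: together they cover T4, T5, T2, T1 — every target.
Total install cost: 9 + 11 = 20.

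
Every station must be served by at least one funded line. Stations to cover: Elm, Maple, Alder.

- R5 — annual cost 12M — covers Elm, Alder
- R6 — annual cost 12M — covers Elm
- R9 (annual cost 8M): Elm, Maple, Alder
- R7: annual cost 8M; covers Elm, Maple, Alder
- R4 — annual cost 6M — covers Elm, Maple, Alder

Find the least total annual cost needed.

R4 alone covers Elm, Maple, Alder — every station.
Total annual cost: 6.
No cover costs less than 6.

6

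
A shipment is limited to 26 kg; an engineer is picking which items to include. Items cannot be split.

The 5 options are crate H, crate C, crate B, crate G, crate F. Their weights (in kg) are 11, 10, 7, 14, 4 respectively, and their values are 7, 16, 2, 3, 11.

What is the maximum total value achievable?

Take crate H, crate C, and crate F: weight 11 + 10 + 4 = 25 ≤ 26, value 7 + 16 + 11 = 34.
No other feasible combination does better.

34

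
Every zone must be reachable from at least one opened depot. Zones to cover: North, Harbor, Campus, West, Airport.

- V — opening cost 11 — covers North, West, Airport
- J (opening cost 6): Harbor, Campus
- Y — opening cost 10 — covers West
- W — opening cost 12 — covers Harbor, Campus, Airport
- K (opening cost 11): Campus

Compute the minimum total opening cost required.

17

Choose V and J: together they cover North, Harbor, Campus, West, Airport — every zone.
Total opening cost: 11 + 6 = 17.
No cover costs less than 17.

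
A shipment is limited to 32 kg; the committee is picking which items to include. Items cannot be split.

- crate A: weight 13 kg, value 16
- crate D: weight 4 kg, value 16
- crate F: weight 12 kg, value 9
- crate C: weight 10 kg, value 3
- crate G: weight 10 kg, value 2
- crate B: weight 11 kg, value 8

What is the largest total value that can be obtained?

41

Take crate A, crate D, and crate F: weight 13 + 4 + 12 = 29 ≤ 32, value 16 + 16 + 9 = 41.
No other feasible combination does better.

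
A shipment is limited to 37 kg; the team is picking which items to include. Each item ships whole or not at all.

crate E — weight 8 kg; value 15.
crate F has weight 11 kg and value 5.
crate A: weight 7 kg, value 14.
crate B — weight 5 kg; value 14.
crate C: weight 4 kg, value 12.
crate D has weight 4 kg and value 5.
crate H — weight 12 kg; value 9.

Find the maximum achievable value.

64

Allowing fractional choices, the relaxed optimum would be about 66.8, but items are indivisible.
crate E + crate F + crate A + crate B + crate C: weight 8 + 11 + 7 + 5 + 4 = 35 ≤ 37, value 15 + 5 + 14 + 14 + 12 = 60.
crate E + crate A + crate B + crate C + crate H: weight 8 + 7 + 5 + 4 + 12 = 36 ≤ 37, value 15 + 14 + 14 + 12 + 9 = 64.
crate E + crate A + crate B + crate C + crate D: weight 8 + 7 + 5 + 4 + 4 = 28 ≤ 37, value 15 + 14 + 14 + 12 + 5 = 60.
Best is crate E, crate A, crate B, crate C, and crate H with total value 64.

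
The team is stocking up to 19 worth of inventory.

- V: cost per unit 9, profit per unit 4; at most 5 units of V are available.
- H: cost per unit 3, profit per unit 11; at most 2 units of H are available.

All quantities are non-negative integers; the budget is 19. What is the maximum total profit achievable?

26

This is a bounded integer knapsack.
H has the best ratio (11/3); taking only H gives at most 2×11 = 22 (stopped by the supply cap of 2).
Mixing does better — 1×V and 2×H: cost 15 ≤ 19, profit 1·4 + 2·11 = 26.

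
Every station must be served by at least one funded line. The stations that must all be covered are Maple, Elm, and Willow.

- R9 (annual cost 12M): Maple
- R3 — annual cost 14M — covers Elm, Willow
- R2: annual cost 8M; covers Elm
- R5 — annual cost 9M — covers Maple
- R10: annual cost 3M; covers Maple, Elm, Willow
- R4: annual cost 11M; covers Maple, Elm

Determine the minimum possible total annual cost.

3

R10 alone covers Maple, Elm, Willow — every station.
Total annual cost: 3.
No cover costs less than 3.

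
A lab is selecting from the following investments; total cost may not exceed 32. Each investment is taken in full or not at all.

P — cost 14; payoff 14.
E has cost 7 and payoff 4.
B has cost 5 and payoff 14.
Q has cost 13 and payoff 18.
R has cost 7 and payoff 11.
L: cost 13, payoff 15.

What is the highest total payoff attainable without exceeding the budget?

47

Take B, Q, and L: cost 5 + 13 + 13 = 31 ≤ 32, payoff 14 + 18 + 15 = 47.
No feasible combination exceeds this.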